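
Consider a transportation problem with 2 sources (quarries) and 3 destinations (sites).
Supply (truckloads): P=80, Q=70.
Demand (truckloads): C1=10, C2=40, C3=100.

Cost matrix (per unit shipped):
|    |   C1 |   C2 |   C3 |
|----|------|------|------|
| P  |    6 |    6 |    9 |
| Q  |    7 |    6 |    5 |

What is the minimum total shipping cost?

A cheapest plan:
  P–C1: 10 truckloads
  P–C2: 40 truckloads
  P–C3: 30 truckloads
  Q–C3: 70 truckloads
Total cost = 920.

920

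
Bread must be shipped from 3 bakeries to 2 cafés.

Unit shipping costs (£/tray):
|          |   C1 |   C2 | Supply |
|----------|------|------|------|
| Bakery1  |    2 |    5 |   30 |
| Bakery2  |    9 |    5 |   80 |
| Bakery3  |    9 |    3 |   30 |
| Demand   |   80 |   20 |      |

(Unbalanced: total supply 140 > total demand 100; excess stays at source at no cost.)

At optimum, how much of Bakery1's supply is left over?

An optimal plan:
  Bakery1→C1: 30 × £2 = £60
  Bakery2→C1: 40 × £9 = £360
  Bakery3→C1: 10 × £9 = £90
  Bakery3→C2: 20 × £3 = £60
Total cost = £570.
Bakery1 ships 30 of its 30, leaving 0.

0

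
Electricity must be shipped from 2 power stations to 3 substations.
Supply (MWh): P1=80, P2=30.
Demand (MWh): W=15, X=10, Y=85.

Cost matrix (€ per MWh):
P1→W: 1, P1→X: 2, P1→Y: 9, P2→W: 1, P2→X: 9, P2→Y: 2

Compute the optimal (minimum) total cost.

Optimal allocation:
  P1->W: 15 × €1 = €15
  P1->X: 10 × €2 = €20
  P1->Y: 55 × €9 = €495
  P2->Y: 30 × €2 = €60
Total = 15 + 20 + 495 + 60 = €590.

590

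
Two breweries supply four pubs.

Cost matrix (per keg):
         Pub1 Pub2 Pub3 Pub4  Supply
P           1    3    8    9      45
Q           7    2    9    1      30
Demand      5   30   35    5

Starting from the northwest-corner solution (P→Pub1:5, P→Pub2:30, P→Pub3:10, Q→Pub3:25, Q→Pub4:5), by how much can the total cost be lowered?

50

Current plan cost = 5·1 + 30·3 + 10·8 + 25·9 + 5·1 = 405.
Optimal plan:
  P->Pub1: 5 × 1 = 5
  P->Pub2: 5 × 3 = 15
  P->Pub3: 35 × 8 = 280
  Q->Pub2: 25 × 2 = 50
  Q->Pub4: 5 × 1 = 5
Optimal cost = 355.
Saving = 405 − 355 = 50.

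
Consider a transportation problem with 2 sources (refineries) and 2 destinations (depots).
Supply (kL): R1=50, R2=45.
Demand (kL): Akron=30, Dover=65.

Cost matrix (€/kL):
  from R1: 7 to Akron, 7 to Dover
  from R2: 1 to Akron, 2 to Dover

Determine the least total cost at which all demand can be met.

One minimum-cost allocation:
  R1->Dover: 50 × €7 = €350
  R2->Akron: 30 × €1 = €30
  R2->Dover: 15 × €2 = €30
Total = 350 + 30 + 30 = €410.

410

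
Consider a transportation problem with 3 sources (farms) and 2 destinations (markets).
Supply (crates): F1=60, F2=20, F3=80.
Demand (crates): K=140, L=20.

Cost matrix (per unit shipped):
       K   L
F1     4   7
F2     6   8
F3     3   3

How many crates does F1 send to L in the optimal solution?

Optimal shipments:
  F1->K: 60 × 4 = 240
  F2->K: 20 × 6 = 120
  F3->K: 60 × 3 = 180
  F3->L: 20 × 3 = 60
Total cost = 600.
The route F1→L is not used.

0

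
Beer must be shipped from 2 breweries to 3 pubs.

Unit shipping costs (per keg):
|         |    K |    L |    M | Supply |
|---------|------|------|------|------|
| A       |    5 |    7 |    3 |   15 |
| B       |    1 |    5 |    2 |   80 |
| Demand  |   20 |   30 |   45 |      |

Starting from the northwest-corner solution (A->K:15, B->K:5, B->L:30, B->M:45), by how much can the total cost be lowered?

Current plan cost = 15·5 + 5·1 + 30·5 + 45·2 = 320.
Optimal plan:
  A→M: 15 × 3 = 45
  B→K: 20 × 1 = 20
  B→L: 30 × 5 = 150
  B→M: 30 × 2 = 60
Optimal cost = 275.
Saving = 320 − 275 = 45.

45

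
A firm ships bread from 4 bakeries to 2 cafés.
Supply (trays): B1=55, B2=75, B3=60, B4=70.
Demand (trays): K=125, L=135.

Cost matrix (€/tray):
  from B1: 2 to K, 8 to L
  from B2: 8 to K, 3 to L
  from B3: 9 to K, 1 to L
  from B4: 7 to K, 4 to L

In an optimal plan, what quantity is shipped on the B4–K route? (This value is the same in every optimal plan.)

The minimum-cost plan:
  B1→K: 55 × €2 = €110
  B2→L: 75 × €3 = €225
  B3→L: 60 × €1 = €60
  B4→K: 70 × €7 = €490
Total cost = €885.
So B4→K carries 70 trays.

70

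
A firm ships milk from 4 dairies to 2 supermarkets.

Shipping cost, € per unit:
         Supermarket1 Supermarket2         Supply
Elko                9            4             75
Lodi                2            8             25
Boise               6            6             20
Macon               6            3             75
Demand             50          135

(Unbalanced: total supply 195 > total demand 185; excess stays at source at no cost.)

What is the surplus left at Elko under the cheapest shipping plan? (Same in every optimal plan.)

10

Minimum-cost shipments:
  Elko->Supermarket2: 65 crates
  Lodi->Supermarket1: 25 crates
  Boise->Supermarket1: 20 crates
  Macon->Supermarket1: 5 crates
  Macon->Supermarket2: 70 crates
Total cost = €670.
Elko ships 65 of its 75, leaving 10.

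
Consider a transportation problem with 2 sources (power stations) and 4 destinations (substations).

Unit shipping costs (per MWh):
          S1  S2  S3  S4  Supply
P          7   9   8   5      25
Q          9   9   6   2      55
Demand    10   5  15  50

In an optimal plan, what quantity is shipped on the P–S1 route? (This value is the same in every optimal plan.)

10

Optimal shipments:
  P->S1: 10 × 7 = 70
  P->S2: 5 × 9 = 45
  P->S3: 10 × 8 = 80
  Q->S3: 5 × 6 = 30
  Q->S4: 50 × 2 = 100
Total cost = 325.
So P→S1 carries 10 MWh.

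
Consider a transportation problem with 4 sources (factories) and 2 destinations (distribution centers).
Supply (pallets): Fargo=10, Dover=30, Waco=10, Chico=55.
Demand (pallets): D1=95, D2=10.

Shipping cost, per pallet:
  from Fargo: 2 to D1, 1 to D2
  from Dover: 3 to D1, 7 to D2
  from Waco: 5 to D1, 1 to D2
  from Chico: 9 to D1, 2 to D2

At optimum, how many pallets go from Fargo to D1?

The minimum-cost plan:
  Fargo to D1: 10 × 2 = 20
  Dover to D1: 30 × 3 = 90
  Waco to D1: 10 × 5 = 50
  Chico to D1: 45 × 9 = 405
  Chico to D2: 10 × 2 = 20
Total cost = 585.
So Fargo→D1 carries 10 pallets.

10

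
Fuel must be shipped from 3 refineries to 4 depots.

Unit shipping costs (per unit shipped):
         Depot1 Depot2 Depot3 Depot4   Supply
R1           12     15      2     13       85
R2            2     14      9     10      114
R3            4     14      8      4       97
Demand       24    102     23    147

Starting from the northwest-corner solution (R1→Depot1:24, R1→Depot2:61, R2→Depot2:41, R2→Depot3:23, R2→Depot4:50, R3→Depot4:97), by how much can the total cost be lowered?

400

Current plan cost = 24·12 + 61·15 + 41·14 + 23·9 + 50·10 + 97·4 = 2872.
Optimal plan:
  R1–Depot2: 62 × 15 = 930
  R1–Depot3: 23 × 2 = 46
  R2–Depot1: 24 × 2 = 48
  R2–Depot2: 40 × 14 = 560
  R2–Depot4: 50 × 10 = 500
  R3–Depot4: 97 × 4 = 388
Optimal cost = 2472.
Saving = 2872 − 2472 = 400.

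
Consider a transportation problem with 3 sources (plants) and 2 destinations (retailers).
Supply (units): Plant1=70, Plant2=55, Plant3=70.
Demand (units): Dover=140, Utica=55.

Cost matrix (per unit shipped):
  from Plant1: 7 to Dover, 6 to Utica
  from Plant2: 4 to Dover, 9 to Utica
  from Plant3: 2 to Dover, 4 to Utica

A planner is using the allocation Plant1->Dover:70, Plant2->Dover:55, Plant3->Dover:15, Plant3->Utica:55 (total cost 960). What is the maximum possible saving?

Current plan cost = 70·7 + 55·4 + 15·2 + 55·4 = 960.
Optimal plan:
  Plant1->Dover: 15 × 7 = 105
  Plant1->Utica: 55 × 6 = 330
  Plant2->Dover: 55 × 4 = 220
  Plant3->Dover: 70 × 2 = 140
Optimal cost = 795.
Saving = 960 − 795 = 165.

165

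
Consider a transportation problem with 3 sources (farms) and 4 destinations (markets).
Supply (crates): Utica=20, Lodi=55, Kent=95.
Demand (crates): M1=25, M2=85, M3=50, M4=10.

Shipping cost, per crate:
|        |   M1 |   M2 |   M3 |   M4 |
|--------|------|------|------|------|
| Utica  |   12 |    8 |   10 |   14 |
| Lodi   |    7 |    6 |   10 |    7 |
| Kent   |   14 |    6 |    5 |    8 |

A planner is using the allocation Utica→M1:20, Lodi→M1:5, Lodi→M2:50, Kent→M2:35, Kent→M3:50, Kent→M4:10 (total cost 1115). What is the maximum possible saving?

70

Current plan cost = 20·12 + 5·7 + 50·6 + 35·6 + 50·5 + 10·8 = 1115.
Optimal plan:
  Utica->M2: 20 × 8 = 160
  Lodi->M1: 25 × 7 = 175
  Lodi->M2: 20 × 6 = 120
  Lodi->M4: 10 × 7 = 70
  Kent->M2: 45 × 6 = 270
  Kent->M3: 50 × 5 = 250
Optimal cost = 1045.
Saving = 1115 − 1045 = 70.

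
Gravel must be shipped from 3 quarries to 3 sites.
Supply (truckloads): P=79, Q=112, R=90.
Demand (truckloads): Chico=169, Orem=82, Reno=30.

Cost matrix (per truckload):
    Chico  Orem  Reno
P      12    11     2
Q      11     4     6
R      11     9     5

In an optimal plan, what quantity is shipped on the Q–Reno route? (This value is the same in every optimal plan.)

Optimal shipments:
  P->Chico: 49 × 12 = 588
  P->Reno: 30 × 2 = 60
  Q->Chico: 30 × 11 = 330
  Q->Orem: 82 × 4 = 328
  R->Chico: 90 × 11 = 990
Total cost = 2296.
The route Q→Reno is not used.

0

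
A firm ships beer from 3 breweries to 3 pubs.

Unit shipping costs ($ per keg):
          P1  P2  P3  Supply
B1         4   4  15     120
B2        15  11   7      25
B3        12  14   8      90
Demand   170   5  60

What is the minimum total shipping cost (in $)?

Optimal allocation:
  B1 to P1: 115 × $4 = $460
  B1 to P2: 5 × $4 = $20
  B2 to P3: 25 × $7 = $175
  B3 to P1: 55 × $12 = $660
  B3 to P3: 35 × $8 = $280
Total = 460 + 20 + 175 + 660 + 280 = $1595.

1595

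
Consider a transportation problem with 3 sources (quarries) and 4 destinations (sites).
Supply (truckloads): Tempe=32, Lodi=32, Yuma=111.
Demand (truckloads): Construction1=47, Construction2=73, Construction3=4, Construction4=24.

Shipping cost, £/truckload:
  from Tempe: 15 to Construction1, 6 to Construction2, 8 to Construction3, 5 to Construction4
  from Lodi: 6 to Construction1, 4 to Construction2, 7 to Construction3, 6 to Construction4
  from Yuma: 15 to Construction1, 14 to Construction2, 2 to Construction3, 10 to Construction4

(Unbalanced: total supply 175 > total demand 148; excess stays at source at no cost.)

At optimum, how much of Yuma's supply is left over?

27

An optimal plan:
  Tempe→Construction2: 32 × £6 = £192
  Lodi→Construction2: 32 × £4 = £128
  Yuma→Construction1: 47 × £15 = £705
  Yuma→Construction2: 9 × £14 = £126
  Yuma→Construction3: 4 × £2 = £8
  Yuma→Construction4: 24 × £10 = £240
Total cost = £1399.
Yuma ships 84 of its 111, leaving 27.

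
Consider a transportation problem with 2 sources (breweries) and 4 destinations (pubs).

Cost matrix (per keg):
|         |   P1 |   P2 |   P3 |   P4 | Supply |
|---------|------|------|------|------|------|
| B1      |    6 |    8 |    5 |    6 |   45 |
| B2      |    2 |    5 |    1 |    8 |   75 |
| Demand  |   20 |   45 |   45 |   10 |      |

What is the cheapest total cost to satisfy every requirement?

A cheapest plan:
  B1 to P2: 35 kegs
  B1 to P4: 10 kegs
  B2 to P1: 20 kegs
  B2 to P2: 10 kegs
  B2 to P3: 45 kegs
Total cost = 475.
(Supply check: B1 ships 45; B2 ships 75.)

475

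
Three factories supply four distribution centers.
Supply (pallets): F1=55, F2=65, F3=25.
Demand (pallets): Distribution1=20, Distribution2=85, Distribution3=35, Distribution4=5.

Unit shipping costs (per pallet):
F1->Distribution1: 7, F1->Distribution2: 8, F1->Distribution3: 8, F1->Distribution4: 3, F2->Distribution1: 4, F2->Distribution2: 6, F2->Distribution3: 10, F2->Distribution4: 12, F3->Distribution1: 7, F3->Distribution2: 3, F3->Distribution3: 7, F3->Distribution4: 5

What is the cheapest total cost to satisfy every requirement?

840

A cheapest plan:
  F1→Distribution2: 15 × 8 = 120
  F1→Distribution3: 35 × 8 = 280
  F1→Distribution4: 5 × 3 = 15
  F2→Distribution1: 20 × 4 = 80
  F2→Distribution2: 45 × 6 = 270
  F3→Distribution2: 25 × 3 = 75
Total = 120 + 280 + 15 + 80 + 270 + 75 = 840.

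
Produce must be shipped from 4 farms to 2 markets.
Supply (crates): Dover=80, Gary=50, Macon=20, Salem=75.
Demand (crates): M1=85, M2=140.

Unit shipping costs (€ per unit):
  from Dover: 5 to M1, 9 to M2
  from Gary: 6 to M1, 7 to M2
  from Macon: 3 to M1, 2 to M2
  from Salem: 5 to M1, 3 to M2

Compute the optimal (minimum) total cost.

One minimum-cost allocation:
  Dover->M1: 80 crates
  Gary->M1: 5 crates
  Gary->M2: 45 crates
  Macon->M2: 20 crates
  Salem->M2: 75 crates
Total cost = €1010.
(Supply check: Dover ships 80; Gary ships 50; Macon ships 20; Salem ships 75.)

1010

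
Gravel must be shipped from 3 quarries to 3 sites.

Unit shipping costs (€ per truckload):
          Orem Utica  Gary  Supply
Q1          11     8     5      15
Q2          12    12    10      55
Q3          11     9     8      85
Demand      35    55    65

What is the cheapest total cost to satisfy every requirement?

1430

A cheapest plan:
  Q1→Gary: 15 × €5 = €75
  Q2→Orem: 35 × €12 = €420
  Q2→Gary: 20 × €10 = €200
  Q3→Utica: 55 × €9 = €495
  Q3→Gary: 30 × €8 = €240
Total = 75 + 420 + 200 + 495 + 240 = €1430.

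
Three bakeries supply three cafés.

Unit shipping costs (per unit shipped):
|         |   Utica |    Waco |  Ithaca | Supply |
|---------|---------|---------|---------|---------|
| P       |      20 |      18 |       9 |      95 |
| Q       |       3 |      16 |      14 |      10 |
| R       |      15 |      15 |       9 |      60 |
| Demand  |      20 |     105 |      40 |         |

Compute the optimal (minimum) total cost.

Optimal allocation:
  P to Waco: 55 trays
  P to Ithaca: 40 trays
  Q to Utica: 10 trays
  R to Utica: 10 trays
  R to Waco: 50 trays
Total cost = 2280.

2280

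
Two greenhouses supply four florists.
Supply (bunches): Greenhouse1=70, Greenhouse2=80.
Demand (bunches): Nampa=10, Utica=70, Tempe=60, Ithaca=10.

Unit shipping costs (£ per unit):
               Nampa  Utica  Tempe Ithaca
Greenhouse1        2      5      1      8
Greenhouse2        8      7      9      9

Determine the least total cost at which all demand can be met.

660

An optimal shipping plan:
  Greenhouse1→Nampa: 10 × £2 = £20
  Greenhouse1→Tempe: 60 × £1 = £60
  Greenhouse2→Utica: 70 × £7 = £490
  Greenhouse2→Ithaca: 10 × £9 = £90
Total = 20 + 60 + 490 + 90 = £660.
(Supply check: Greenhouse1 ships 70; Greenhouse2 ships 80.)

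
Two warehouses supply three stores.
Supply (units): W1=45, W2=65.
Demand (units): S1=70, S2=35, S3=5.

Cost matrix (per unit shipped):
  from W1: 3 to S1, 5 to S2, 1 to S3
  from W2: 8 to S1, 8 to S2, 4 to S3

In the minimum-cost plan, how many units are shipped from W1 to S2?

The minimum-cost plan:
  W1 to S1: 45 × 3 = 135
  W2 to S1: 25 × 8 = 200
  W2 to S2: 35 × 8 = 280
  W2 to S3: 5 × 4 = 20
Total cost = 635.
The route W1→S2 is not used.

0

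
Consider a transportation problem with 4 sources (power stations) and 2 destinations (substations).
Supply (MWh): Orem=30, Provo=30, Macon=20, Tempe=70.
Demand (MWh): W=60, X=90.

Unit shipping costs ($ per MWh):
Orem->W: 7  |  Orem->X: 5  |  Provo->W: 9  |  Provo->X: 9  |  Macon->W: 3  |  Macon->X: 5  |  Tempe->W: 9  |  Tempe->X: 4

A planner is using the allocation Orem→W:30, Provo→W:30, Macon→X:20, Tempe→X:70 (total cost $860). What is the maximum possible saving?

80

Current plan cost = 30·7 + 30·9 + 20·5 + 70·4 = $860.
Optimal plan:
  Orem->W: 10 × $7 = $70
  Orem->X: 20 × $5 = $100
  Provo->W: 30 × $9 = $270
  Macon->W: 20 × $3 = $60
  Tempe->X: 70 × $4 = $280
Optimal cost = $780.
Saving = 860 − 780 = $80.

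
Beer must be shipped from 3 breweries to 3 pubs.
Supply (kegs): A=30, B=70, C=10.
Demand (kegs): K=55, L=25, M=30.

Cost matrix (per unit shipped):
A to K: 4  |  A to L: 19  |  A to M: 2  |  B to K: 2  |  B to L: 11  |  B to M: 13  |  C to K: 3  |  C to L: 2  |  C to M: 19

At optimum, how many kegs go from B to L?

15

The minimum-cost plan:
  A to M: 30 × 2 = 60
  B to K: 55 × 2 = 110
  B to L: 15 × 11 = 165
  C to L: 10 × 2 = 20
Total cost = 355.
So B→L carries 15 kegs.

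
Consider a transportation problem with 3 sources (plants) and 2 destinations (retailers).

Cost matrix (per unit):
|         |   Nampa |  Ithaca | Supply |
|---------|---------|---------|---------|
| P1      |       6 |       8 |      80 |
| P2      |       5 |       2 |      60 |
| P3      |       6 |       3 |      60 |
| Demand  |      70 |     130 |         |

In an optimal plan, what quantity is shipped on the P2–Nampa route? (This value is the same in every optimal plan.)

The minimum-cost plan:
  P1–Nampa: 70 × 6 = 420
  P1–Ithaca: 10 × 8 = 80
  P2–Ithaca: 60 × 2 = 120
  P3–Ithaca: 60 × 3 = 180
Total cost = 800.
The route P2→Nampa is not used.

0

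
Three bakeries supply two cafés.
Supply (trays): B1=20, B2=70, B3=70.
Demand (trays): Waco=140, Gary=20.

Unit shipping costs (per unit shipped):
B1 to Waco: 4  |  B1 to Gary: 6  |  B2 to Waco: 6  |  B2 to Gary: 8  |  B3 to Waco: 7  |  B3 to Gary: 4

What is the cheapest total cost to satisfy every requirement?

930

A cheapest plan:
  B1->Waco: 20 × 4 = 80
  B2->Waco: 70 × 6 = 420
  B3->Waco: 50 × 7 = 350
  B3->Gary: 20 × 4 = 80
Total = 80 + 420 + 350 + 80 = 930.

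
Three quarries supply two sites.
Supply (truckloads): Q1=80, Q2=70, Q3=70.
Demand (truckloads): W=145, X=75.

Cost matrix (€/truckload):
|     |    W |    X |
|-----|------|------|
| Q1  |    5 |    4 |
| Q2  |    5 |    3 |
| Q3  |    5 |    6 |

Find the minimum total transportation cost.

955

One minimum-cost allocation:
  Q1–W: 75 truckloads
  Q1–X: 5 truckloads
  Q2–X: 70 truckloads
  Q3–W: 70 truckloads
Total cost = €955.
(Supply check: Q1 ships 80; Q2 ships 70; Q3 ships 70.)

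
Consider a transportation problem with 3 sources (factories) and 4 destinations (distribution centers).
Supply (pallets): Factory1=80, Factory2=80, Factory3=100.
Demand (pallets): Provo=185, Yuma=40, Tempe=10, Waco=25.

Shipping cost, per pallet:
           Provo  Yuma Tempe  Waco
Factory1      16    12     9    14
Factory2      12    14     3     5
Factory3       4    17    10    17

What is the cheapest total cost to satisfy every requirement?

An optimal shipping plan:
  Factory1–Provo: 40 × 16 = 640
  Factory1–Yuma: 40 × 12 = 480
  Factory2–Provo: 45 × 12 = 540
  Factory2–Tempe: 10 × 3 = 30
  Factory2–Waco: 25 × 5 = 125
  Factory3–Provo: 100 × 4 = 400
Total = 640 + 480 + 540 + 30 + 125 + 400 = 2215.

2215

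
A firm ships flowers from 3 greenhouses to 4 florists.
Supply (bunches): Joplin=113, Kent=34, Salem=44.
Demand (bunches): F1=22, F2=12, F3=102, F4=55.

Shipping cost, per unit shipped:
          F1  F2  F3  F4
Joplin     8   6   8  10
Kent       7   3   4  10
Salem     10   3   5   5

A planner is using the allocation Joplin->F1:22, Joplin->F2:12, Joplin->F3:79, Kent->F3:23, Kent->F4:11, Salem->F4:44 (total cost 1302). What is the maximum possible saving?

Current plan cost = 22·8 + 12·6 + 79·8 + 23·4 + 11·10 + 44·5 = 1302.
Optimal plan:
  Joplin to F1: 22 × 8 = 176
  Joplin to F2: 12 × 6 = 72
  Joplin to F3: 68 × 8 = 544
  Joplin to F4: 11 × 10 = 110
  Kent to F3: 34 × 4 = 136
  Salem to F4: 44 × 5 = 220
Optimal cost = 1258.
Saving = 1302 − 1258 = 44.

44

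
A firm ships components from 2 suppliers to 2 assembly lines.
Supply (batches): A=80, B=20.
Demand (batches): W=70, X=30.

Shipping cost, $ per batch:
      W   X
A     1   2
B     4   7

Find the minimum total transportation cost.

190

One minimum-cost allocation:
  A->W: 50 × $1 = $50
  A->X: 30 × $2 = $60
  B->W: 20 × $4 = $80
Total = 50 + 60 + 80 = $190.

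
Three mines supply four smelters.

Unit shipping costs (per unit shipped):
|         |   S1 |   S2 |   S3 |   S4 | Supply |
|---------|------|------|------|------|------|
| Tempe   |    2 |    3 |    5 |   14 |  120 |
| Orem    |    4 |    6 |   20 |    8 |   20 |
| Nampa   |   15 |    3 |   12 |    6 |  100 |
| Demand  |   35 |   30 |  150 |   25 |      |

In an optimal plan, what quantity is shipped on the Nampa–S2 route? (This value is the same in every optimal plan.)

30

The minimum-cost plan:
  Tempe to S1: 15 × 2 = 30
  Tempe to S3: 105 × 5 = 525
  Orem to S1: 20 × 4 = 80
  Nampa to S2: 30 × 3 = 90
  Nampa to S3: 45 × 12 = 540
  Nampa to S4: 25 × 6 = 150
Total cost = 1415.
So Nampa→S2 carries 30 tons.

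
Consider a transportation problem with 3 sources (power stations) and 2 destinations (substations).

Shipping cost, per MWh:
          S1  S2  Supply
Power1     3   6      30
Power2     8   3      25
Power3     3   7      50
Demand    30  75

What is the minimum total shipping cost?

485

An optimal shipping plan:
  Power1→S2: 30 MWh
  Power2→S2: 25 MWh
  Power3→S1: 30 MWh
  Power3→S2: 20 MWh
Total cost = 485.
(Supply check: Power1 ships 30; Power2 ships 25; Power3 ships 50.)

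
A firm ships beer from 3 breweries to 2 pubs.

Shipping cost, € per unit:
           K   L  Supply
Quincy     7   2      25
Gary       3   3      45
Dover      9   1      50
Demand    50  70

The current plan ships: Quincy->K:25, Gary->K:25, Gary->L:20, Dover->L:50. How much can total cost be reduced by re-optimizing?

Current plan cost = 25·7 + 25·3 + 20·3 + 50·1 = €360.
Optimal plan:
  Quincy->K: 5 × €7 = €35
  Quincy->L: 20 × €2 = €40
  Gary->K: 45 × €3 = €135
  Dover->L: 50 × €1 = €50
Optimal cost = €260.
Saving = 360 − 260 = €100.

100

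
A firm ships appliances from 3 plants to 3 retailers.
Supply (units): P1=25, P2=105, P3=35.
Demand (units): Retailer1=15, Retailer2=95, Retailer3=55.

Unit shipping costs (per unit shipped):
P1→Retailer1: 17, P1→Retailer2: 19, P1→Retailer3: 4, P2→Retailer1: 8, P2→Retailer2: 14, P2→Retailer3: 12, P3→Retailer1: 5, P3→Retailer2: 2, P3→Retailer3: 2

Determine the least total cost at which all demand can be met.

An optimal shipping plan:
  P1->Retailer3: 25 × 4 = 100
  P2->Retailer1: 15 × 8 = 120
  P2->Retailer2: 60 × 14 = 840
  P2->Retailer3: 30 × 12 = 360
  P3->Retailer2: 35 × 2 = 70
Total = 100 + 120 + 840 + 360 + 70 = 1490.
(Supply check: P1 ships 25; P2 ships 105; P3 ships 35.)

1490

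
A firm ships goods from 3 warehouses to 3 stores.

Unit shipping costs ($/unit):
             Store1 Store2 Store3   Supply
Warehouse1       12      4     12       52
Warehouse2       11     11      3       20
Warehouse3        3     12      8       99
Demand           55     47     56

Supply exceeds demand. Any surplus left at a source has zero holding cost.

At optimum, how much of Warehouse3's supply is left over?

8

An optimal plan:
  Warehouse1->Store2: 47 × $4 = $188
  Warehouse2->Store3: 20 × $3 = $60
  Warehouse3->Store1: 55 × $3 = $165
  Warehouse3->Store3: 36 × $8 = $288
Total cost = $701.
Warehouse3 ships 91 of its 99, leaving 8.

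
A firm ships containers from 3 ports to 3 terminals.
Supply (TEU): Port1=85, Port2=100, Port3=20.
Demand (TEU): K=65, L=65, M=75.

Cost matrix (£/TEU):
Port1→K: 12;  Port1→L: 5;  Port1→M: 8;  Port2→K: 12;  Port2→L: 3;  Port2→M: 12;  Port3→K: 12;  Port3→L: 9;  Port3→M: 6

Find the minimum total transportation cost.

A cheapest plan:
  Port1–K: 30 TEU
  Port1–M: 55 TEU
  Port2–K: 35 TEU
  Port2–L: 65 TEU
  Port3–M: 20 TEU
Total cost = £1535.
(Supply check: Port1 ships 85; Port2 ships 100; Port3 ships 20.)

1535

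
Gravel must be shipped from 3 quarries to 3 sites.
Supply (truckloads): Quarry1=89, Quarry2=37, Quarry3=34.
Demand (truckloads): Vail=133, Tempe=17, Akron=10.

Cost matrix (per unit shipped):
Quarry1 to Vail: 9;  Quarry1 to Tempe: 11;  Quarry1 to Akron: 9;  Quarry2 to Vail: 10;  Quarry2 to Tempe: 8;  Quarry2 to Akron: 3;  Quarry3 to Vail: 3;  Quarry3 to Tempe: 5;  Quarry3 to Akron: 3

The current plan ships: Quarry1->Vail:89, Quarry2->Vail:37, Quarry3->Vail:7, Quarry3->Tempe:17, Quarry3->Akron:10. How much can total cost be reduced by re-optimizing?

Current plan cost = 89·9 + 37·10 + 7·3 + 17·5 + 10·3 = 1307.
Optimal plan:
  Quarry1 to Vail: 89 truckloads
  Quarry2 to Vail: 10 truckloads
  Quarry2 to Tempe: 17 truckloads
  Quarry2 to Akron: 10 truckloads
  Quarry3 to Vail: 34 truckloads
Optimal cost = 1169.
Saving = 1307 − 1169 = 138.

138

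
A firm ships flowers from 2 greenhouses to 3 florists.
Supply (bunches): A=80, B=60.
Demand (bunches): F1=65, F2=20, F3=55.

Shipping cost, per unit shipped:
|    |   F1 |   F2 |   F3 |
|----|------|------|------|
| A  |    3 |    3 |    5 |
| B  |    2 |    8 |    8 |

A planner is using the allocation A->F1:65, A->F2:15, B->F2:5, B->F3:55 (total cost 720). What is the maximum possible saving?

250

Current plan cost = 65·3 + 15·3 + 5·8 + 55·8 = 720.
Optimal plan:
  A to F1: 5 bunches
  A to F2: 20 bunches
  A to F3: 55 bunches
  B to F1: 60 bunches
Optimal cost = 470.
Saving = 720 − 470 = 250.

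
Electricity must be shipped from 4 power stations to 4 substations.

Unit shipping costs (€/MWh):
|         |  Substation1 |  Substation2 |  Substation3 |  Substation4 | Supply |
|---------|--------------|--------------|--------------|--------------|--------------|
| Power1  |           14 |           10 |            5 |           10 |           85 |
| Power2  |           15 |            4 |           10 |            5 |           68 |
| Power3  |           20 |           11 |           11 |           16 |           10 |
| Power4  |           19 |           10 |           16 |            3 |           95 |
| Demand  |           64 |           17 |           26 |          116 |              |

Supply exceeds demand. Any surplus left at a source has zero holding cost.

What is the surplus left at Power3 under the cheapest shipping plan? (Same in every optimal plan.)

10

An optimal plan:
  Power1->Substation1: 59 × €14 = €826
  Power1->Substation3: 26 × €5 = €130
  Power2->Substation1: 5 × €15 = €75
  Power2->Substation2: 17 × €4 = €68
  Power2->Substation4: 21 × €5 = €105
  Power4->Substation4: 95 × €3 = €285
Total cost = €1489.
Power3 ships 0 of its 10, leaving 10.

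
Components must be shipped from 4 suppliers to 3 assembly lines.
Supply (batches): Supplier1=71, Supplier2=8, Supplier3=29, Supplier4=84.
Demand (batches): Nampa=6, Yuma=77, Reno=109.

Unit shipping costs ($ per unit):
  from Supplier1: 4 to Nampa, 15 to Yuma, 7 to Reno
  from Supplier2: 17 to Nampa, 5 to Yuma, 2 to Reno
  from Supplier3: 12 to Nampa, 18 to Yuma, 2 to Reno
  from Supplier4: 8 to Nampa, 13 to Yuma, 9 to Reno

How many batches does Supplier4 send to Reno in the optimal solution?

15

Optimal shipments:
  Supplier1–Nampa: 6 × $4 = $24
  Supplier1–Reno: 65 × $7 = $455
  Supplier2–Yuma: 8 × $5 = $40
  Supplier3–Reno: 29 × $2 = $58
  Supplier4–Yuma: 69 × $13 = $897
  Supplier4–Reno: 15 × $9 = $135
Total cost = $1609.
So Supplier4→Reno carries 15 batches.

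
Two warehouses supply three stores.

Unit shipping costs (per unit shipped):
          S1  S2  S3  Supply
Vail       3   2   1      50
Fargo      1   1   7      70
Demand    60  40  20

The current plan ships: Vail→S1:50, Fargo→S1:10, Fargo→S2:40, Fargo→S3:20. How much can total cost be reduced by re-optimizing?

Current plan cost = 50·3 + 10·1 + 40·1 + 20·7 = 340.
Optimal plan:
  Vail to S2: 30 × 2 = 60
  Vail to S3: 20 × 1 = 20
  Fargo to S1: 60 × 1 = 60
  Fargo to S2: 10 × 1 = 10
Optimal cost = 150.
Saving = 340 − 150 = 190.

190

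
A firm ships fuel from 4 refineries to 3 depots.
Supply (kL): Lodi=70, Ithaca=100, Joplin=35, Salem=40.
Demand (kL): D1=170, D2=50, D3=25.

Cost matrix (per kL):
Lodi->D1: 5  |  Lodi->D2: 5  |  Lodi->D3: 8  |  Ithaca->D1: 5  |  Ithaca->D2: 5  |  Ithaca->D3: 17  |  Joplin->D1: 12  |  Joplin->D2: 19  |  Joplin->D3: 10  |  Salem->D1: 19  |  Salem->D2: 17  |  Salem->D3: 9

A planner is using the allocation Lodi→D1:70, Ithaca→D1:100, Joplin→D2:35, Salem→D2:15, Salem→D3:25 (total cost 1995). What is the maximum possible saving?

245

Current plan cost = 70·5 + 100·5 + 35·19 + 15·17 + 25·9 = 1995.
Optimal plan:
  Lodi–D1: 35 kL
  Lodi–D2: 35 kL
  Ithaca–D1: 100 kL
  Joplin–D1: 35 kL
  Salem–D2: 15 kL
  Salem–D3: 25 kL
Optimal cost = 1750.
Saving = 1995 − 1750 = 245.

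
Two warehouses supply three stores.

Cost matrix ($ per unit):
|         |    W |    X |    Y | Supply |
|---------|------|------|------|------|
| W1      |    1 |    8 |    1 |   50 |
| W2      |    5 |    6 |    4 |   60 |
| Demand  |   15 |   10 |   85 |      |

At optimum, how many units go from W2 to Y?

50

Optimal shipments:
  W1–W: 15 × $1 = $15
  W1–Y: 35 × $1 = $35
  W2–X: 10 × $6 = $60
  W2–Y: 50 × $4 = $200
Total cost = $310.
So W2→Y carries 50 units.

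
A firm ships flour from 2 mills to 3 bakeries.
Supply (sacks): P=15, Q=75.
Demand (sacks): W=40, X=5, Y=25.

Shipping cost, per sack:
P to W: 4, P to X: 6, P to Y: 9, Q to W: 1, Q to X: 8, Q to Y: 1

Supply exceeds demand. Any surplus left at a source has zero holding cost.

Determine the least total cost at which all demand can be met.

A cheapest plan:
  P–X: 5 × 6 = 30
  Q–W: 40 × 1 = 40
  Q–Y: 25 × 1 = 25
Total = 30 + 40 + 25 = 95.
(Supply check: P ships 5; Q ships 65.)

95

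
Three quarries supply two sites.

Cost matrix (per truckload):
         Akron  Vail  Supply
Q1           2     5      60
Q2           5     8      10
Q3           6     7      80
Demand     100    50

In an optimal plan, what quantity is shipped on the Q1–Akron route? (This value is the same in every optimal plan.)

Optimal shipments:
  Q1->Akron: 60 × 2 = 120
  Q2->Akron: 10 × 5 = 50
  Q3->Akron: 30 × 6 = 180
  Q3->Vail: 50 × 7 = 350
Total cost = 700.
So Q1→Akron carries 60 truckloads.

60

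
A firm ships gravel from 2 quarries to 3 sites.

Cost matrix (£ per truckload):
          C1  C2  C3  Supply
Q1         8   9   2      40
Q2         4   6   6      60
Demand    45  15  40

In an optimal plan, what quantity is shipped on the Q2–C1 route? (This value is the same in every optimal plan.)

45

Optimal shipments:
  Q1->C3: 40 × £2 = £80
  Q2->C1: 45 × £4 = £180
  Q2->C2: 15 × £6 = £90
Total cost = £350.
So Q2→C1 carries 45 truckloads.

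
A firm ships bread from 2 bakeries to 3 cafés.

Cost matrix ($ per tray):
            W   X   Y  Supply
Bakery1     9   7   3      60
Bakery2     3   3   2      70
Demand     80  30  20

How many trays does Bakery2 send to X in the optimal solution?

Solving gives:
  Bakery1→W: 10 × $9 = $90
  Bakery1→X: 30 × $7 = $210
  Bakery1→Y: 20 × $3 = $60
  Bakery2→W: 70 × $3 = $210
Total cost = $570.
The route Bakery2→X is not used.

0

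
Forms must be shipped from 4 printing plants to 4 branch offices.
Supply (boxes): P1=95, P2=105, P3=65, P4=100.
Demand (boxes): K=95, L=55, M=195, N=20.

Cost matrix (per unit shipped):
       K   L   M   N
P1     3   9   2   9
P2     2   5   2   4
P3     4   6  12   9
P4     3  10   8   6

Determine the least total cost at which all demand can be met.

1125

A cheapest plan:
  P1→M: 95 × 2 = 190
  P2→M: 100 × 2 = 200
  P2→N: 5 × 4 = 20
  P3→K: 10 × 4 = 40
  P3→L: 55 × 6 = 330
  P4→K: 85 × 3 = 255
  P4→N: 15 × 6 = 90
Total = 190 + 200 + 20 + 40 + 330 + 255 + 90 = 1125.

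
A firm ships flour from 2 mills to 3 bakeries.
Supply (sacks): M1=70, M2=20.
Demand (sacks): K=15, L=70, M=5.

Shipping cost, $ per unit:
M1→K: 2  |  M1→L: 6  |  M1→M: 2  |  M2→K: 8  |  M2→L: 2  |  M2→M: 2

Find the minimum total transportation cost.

A cheapest plan:
  M1→K: 15 × $2 = $30
  M1→L: 50 × $6 = $300
  M1→M: 5 × $2 = $10
  M2→L: 20 × $2 = $40
Total = 30 + 300 + 10 + 40 = $380.

380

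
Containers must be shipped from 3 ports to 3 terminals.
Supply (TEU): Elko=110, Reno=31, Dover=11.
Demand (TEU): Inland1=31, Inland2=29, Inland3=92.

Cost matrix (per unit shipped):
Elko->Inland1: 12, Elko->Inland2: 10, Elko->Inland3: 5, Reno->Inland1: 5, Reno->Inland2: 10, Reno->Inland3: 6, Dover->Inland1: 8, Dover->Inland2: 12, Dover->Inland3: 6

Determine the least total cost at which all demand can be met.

A cheapest plan:
  Elko->Inland2: 29 × 10 = 290
  Elko->Inland3: 81 × 5 = 405
  Reno->Inland1: 31 × 5 = 155
  Dover->Inland3: 11 × 6 = 66
Total = 290 + 405 + 155 + 66 = 916.

916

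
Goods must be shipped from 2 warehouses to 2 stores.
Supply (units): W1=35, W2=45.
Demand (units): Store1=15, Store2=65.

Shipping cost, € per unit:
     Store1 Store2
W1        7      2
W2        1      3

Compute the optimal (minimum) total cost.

175

One minimum-cost allocation:
  W1→Store2: 35 × €2 = €70
  W2→Store1: 15 × €1 = €15
  W2→Store2: 30 × €3 = €90
Total = 70 + 15 + 90 = €175.
(Supply check: W1 ships 35; W2 ships 45.)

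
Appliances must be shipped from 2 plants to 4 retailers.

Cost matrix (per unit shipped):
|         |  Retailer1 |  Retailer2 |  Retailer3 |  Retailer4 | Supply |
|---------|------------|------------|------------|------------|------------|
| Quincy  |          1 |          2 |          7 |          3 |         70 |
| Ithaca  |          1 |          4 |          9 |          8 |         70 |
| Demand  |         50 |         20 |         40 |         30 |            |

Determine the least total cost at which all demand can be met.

500

A cheapest plan:
  Quincy->Retailer2: 20 × 2 = 40
  Quincy->Retailer3: 20 × 7 = 140
  Quincy->Retailer4: 30 × 3 = 90
  Ithaca->Retailer1: 50 × 1 = 50
  Ithaca->Retailer3: 20 × 9 = 180
Total = 40 + 140 + 90 + 50 + 180 = 500.
(Supply check: Quincy ships 70; Ithaca ships 70.)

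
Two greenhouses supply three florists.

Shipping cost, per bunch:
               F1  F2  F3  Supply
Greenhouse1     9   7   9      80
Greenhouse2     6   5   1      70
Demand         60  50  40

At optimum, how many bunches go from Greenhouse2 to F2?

0

Optimal shipments:
  Greenhouse1 to F1: 30 × 9 = 270
  Greenhouse1 to F2: 50 × 7 = 350
  Greenhouse2 to F1: 30 × 6 = 180
  Greenhouse2 to F3: 40 × 1 = 40
Total cost = 840.
The route Greenhouse2→F2 is not used.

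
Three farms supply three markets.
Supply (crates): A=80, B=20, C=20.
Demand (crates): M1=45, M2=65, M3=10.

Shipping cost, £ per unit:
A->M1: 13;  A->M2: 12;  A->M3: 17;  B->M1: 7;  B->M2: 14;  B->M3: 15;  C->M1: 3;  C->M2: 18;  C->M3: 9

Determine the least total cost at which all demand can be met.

1215

A cheapest plan:
  A→M1: 5 × £13 = £65
  A→M2: 65 × £12 = £780
  A→M3: 10 × £17 = £170
  B→M1: 20 × £7 = £140
  C→M1: 20 × £3 = £60
Total = 65 + 780 + 170 + 140 + 60 = £1215.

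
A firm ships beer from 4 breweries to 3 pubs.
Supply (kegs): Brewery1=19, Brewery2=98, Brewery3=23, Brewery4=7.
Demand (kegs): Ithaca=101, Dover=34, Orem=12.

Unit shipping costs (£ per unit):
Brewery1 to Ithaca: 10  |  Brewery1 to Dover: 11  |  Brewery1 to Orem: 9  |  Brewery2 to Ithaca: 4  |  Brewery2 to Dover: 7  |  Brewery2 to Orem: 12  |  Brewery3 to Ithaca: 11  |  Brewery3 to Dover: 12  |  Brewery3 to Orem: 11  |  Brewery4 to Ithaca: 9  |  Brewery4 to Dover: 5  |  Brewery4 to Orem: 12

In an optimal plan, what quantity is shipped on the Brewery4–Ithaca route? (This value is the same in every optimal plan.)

0

Solving gives:
  Brewery1–Dover: 7 × £11 = £77
  Brewery1–Orem: 12 × £9 = £108
  Brewery2–Ithaca: 98 × £4 = £392
  Brewery3–Ithaca: 3 × £11 = £33
  Brewery3–Dover: 20 × £12 = £240
  Brewery4–Dover: 7 × £5 = £35
Total cost = £885.
The route Brewery4→Ithaca is not used.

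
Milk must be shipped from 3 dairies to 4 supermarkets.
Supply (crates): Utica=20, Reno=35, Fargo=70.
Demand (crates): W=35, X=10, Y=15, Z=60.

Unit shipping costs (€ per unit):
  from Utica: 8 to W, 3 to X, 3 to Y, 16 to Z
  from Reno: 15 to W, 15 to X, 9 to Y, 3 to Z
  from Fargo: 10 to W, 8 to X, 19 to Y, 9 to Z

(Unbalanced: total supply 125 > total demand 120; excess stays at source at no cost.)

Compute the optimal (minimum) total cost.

780

An optimal shipping plan:
  Utica→X: 5 × €3 = €15
  Utica→Y: 15 × €3 = €45
  Reno→Z: 35 × €3 = €105
  Fargo→W: 35 × €10 = €350
  Fargo→X: 5 × €8 = €40
  Fargo→Z: 25 × €9 = €225
Total = 15 + 45 + 105 + 350 + 40 + 225 = €780.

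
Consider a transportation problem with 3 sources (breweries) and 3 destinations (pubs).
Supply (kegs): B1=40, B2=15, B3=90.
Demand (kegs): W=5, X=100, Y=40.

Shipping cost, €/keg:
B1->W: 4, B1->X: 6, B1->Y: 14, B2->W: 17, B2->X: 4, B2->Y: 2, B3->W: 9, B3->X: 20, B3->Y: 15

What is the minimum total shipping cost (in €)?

A cheapest plan:
  B1→X: 40 × €6 = €240
  B2→X: 15 × €4 = €60
  B3→W: 5 × €9 = €45
  B3→X: 45 × €20 = €900
  B3→Y: 40 × €15 = €600
Total = 240 + 60 + 45 + 900 + 600 = €1845.

1845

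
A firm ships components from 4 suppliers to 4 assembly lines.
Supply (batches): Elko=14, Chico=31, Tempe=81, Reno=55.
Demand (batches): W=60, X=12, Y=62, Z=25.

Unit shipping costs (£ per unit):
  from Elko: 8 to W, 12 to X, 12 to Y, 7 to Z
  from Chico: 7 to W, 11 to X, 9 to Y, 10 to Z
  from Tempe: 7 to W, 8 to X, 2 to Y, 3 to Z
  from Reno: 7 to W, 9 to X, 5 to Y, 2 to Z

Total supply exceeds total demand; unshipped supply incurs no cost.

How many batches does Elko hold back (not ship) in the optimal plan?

An optimal plan:
  Chico→W: 30 batches
  Tempe→X: 12 batches
  Tempe→Y: 62 batches
  Reno→W: 30 batches
  Reno→Z: 25 batches
Total cost = £690.
Elko ships 0 of its 14, leaving 14.

14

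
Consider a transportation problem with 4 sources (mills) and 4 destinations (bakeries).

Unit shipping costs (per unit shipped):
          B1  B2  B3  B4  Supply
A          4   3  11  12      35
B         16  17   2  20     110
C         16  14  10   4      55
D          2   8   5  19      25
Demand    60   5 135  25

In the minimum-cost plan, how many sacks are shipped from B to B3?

110

The minimum-cost plan:
  A–B1: 35 × 4 = 140
  B–B3: 110 × 2 = 220
  C–B2: 5 × 14 = 70
  C–B3: 25 × 10 = 250
  C–B4: 25 × 4 = 100
  D–B1: 25 × 2 = 50
Total cost = 830.
So B→B3 carries 110 sacks.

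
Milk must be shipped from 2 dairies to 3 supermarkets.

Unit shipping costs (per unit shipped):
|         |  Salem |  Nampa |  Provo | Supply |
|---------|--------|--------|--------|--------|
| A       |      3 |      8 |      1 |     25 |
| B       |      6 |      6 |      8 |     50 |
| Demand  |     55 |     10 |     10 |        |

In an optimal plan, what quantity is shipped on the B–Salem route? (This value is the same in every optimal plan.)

Solving gives:
  A to Salem: 15 × 3 = 45
  A to Provo: 10 × 1 = 10
  B to Salem: 40 × 6 = 240
  B to Nampa: 10 × 6 = 60
Total cost = 355.
So B→Salem carries 40 crates.

40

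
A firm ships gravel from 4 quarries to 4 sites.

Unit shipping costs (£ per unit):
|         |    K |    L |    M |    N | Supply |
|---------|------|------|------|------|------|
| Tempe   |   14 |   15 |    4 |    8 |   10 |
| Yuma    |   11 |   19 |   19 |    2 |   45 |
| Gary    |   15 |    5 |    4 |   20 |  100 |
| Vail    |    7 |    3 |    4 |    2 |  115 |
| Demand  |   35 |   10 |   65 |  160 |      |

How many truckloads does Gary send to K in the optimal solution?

25

Optimal shipments:
  Tempe–N: 10 × £8 = £80
  Yuma–N: 45 × £2 = £90
  Gary–K: 25 × £15 = £375
  Gary–L: 10 × £5 = £50
  Gary–M: 65 × £4 = £260
  Vail–K: 10 × £7 = £70
  Vail–N: 105 × £2 = £210
Total cost = £1135.
So Gary→K carries 25 truckloads.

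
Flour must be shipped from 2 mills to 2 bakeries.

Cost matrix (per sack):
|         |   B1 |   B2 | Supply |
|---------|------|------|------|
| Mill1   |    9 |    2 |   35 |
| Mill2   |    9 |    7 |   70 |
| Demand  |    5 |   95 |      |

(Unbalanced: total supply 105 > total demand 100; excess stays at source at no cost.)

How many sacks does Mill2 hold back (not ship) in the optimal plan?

5

Minimum-cost shipments:
  Mill1 to B2: 35 × 2 = 70
  Mill2 to B1: 5 × 9 = 45
  Mill2 to B2: 60 × 7 = 420
Total cost = 535.
Mill2 ships 65 of its 70, leaving 5.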